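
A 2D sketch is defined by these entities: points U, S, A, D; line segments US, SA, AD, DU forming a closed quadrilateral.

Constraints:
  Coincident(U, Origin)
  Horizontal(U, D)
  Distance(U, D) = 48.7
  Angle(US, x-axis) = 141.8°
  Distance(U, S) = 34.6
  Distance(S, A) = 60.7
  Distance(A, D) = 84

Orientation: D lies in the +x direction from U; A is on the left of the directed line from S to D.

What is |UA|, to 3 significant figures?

72.5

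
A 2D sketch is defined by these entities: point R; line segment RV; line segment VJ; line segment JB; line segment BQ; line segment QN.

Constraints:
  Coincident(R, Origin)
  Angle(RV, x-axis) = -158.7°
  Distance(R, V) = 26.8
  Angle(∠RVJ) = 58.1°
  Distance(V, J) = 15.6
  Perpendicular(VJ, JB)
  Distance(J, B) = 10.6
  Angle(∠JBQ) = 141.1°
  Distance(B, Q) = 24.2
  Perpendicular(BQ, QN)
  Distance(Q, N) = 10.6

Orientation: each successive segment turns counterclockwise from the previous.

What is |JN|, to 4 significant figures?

32.69

∠JBQ = 141.1° gives BQ at 92.10° from the x-axis; with |BQ| = 24.2, Q = (-7.015, 13.59). The perpendicularity gives QN at right angles to BQ, so QN runs at -177.9°; with |QN| = 10.6, N = (-17.61, 13.20). Then |JN| = |N − J| = 32.69.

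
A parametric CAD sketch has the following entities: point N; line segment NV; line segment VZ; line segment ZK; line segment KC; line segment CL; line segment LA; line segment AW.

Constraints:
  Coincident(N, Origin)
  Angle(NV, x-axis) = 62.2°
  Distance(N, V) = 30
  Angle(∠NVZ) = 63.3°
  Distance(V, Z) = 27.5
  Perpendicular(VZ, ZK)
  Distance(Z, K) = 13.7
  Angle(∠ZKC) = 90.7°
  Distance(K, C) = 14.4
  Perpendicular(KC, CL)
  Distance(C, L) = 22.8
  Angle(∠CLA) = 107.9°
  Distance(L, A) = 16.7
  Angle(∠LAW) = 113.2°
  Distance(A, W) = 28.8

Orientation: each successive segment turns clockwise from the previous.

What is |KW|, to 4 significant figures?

21.35

N is at the origin; NV runs at 62.2° with length 30.0, so V = (13.99, 26.54). ∠NVZ = 63.3° gives VZ at -54.50° from the x-axis; with |VZ| = 27.5, Z = (29.96, 4.149). VZ is perpendicular to ZK, so ZK runs at -144.5°; with |ZK| = 13.7, K = (18.81, -3.806). ∠ZKC = 90.7° gives KC at 126.2° from the x-axis; with |KC| = 14.4, C = (10.30, 7.814). KC ⟂ CL, so CL runs at 36.20°; with |CL| = 22.8, L = (28.70, 21.28). ∠CLA = 107.9° gives LA at -35.90° from the x-axis; with |LA| = 16.7, A = (42.23, 11.49). ∠LAW = 113.2° gives AW at -102.7° from the x-axis; with |AW| = 28.8, W = (35.90, -16.61). Then |KW| = |W − K| = 21.35.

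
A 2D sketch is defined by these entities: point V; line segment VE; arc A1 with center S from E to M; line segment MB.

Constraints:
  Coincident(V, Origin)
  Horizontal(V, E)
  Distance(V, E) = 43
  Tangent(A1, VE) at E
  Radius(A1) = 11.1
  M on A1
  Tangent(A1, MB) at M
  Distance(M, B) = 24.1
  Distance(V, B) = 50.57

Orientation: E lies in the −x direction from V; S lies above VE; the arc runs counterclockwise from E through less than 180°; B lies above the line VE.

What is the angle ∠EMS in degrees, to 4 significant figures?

41.32°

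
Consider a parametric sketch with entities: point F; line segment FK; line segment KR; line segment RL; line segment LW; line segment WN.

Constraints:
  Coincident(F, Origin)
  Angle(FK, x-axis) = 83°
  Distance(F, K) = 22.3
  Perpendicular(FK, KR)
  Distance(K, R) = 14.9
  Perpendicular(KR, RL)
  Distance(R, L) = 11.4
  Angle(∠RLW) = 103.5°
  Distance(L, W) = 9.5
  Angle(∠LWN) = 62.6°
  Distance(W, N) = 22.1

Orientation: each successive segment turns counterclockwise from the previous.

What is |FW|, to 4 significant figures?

10.37

KR ⟂ RL, so RL runs at -97.00°; with |RL| = 11.4, L = (-13.46, 12.63). ∠RLW = 103.5° gives LW at -20.50° from the x-axis; with |LW| = 9.5, W = (-4.562, 9.308). Then |FW| = |W − F| = 10.37.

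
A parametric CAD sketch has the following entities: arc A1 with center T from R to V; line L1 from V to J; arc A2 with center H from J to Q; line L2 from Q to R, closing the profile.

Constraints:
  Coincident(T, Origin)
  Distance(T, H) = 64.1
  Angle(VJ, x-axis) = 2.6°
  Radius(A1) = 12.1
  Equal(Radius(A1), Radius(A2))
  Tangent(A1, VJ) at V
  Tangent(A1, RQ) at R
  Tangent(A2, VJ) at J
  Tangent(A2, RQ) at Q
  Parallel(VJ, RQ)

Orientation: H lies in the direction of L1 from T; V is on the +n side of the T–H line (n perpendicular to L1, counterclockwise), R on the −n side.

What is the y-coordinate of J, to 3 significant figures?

15.0

The slot axis is L1's direction at 2.6°, so u = (cos 2.6°, sin 2.6°) = (0.999, 0.0454) and n = (−sin 2.6°, cos 2.6°) = (-0.0454, 0.999). T is at the origin and H lies 64.1 along u from T, so H = 64.1·u = (64.0, 2.91). Tangency of A1 to both parallel lines with radius 12.1 puts V and R at T ± 12.1·n: V = (-0.549, 12.1), R = (0.549, -12.1). Equal radii place J and Q the same way about H: J = H + 12.1·n = (63.5, 15.0), Q = H − 12.1·n = (64.6, -9.18). So J.y = 15.0.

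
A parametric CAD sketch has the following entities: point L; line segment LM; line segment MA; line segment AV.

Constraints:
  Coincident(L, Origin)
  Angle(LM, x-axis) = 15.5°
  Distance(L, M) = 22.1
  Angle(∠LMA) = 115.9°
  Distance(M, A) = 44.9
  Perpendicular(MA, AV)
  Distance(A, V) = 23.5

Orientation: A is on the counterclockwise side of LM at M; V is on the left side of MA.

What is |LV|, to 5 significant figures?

54.673

∠LMA = 115.9°, so MA runs at 15.5° + (180° − 115.9°) = 79.600° from the x-axis; with |MA| = 44.9, A = M + 44.9·(cos 79.600°, sin 79.600°) = (29.402, 50.068). MA ⟂ AV; with |AV| = 23.5 on the left of MA, V = A + 23.5·(-0.98357, 0.18052) = (6.2876, 54.311). Then |LV| = |V − L| = 54.673.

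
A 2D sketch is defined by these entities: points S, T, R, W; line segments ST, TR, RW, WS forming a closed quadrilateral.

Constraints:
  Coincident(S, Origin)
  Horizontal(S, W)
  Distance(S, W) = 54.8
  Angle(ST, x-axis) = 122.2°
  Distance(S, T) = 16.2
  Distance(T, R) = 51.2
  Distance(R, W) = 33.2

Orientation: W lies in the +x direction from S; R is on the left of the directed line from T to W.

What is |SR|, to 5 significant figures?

49.832

Checks: |TR| = 51.20 ✓; |RW| = 33.20 ✓.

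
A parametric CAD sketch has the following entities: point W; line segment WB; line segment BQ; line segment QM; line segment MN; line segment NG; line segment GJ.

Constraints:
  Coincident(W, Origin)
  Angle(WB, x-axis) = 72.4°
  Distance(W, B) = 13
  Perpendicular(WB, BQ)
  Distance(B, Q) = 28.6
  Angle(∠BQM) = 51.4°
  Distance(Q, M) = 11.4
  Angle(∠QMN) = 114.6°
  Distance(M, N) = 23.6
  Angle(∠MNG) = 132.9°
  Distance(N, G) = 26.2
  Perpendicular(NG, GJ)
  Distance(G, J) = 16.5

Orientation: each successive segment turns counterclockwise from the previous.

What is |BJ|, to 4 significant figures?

27.71

∠MNG = 132.9° gives NG at 43.50° from the x-axis; with |NG| = 26.2, G = (23.31, 26.95). The perpendicularity gives GJ at right angles to NG, so GJ runs at 133.5°; with |GJ| = 16.5, J = (11.96, 38.92). Then |BJ| = |J − B| = 27.71.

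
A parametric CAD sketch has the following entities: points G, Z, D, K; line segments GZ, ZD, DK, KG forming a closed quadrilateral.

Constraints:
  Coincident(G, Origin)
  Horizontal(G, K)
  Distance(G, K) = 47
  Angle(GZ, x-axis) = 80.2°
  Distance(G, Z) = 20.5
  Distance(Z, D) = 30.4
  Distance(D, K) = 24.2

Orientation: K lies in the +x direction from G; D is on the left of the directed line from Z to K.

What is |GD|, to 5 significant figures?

39.525

Checks: |GK| = 47.00 ✓; |GZ| = 20.50 ✓; |ZD| = 30.40 ✓; |DK| = 24.20 ✓.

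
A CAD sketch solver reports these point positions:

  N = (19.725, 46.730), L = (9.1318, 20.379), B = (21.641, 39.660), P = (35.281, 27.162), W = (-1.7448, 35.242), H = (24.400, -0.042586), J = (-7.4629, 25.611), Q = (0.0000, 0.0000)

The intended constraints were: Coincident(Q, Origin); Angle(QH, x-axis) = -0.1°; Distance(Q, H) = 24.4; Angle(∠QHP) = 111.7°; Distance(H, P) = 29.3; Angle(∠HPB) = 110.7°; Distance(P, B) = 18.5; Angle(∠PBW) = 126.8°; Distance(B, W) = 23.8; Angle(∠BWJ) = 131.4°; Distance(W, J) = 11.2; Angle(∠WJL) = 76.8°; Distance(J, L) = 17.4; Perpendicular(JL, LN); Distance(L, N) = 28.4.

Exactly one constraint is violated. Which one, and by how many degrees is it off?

Perpendicular(JL, LN) — off by 4.40°.

Q = (0.00, 0.00) ✓; QH at -0.1000° ✓; |QH| = 24.40 ✓; ∠QHP = 111.7° ✓; |HP| = 29.30 ✓; ∠HPB = 110.7° ✓; |PB| = 18.50 ✓; ∠PBW = 126.8° ✓; |BW| = 23.80 ✓; ∠BWJ = 131.4° ✓; |WJ| = 11.20 ✓; ∠WJL = 76.80° ✓; |JL| = 17.40 ✓; ∠(JL, LN) = 85.60° ✗; |LN| = 28.40 ✓.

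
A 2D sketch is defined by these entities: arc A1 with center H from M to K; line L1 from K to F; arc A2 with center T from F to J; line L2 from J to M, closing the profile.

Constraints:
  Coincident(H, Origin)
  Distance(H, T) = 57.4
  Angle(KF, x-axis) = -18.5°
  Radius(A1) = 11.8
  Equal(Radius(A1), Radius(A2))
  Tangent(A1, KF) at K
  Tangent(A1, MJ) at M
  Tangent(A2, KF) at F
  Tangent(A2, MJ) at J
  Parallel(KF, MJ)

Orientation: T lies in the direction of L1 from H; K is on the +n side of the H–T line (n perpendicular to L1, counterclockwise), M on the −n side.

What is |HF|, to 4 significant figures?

58.60

Tangency of A1 to both parallel lines with radius 11.8 puts K and M at H ± 11.8·n: K = (3.744, 11.19), M = (-3.744, -11.19). Equal radii place F and J the same way about T: F = T + 11.8·n = (58.18, -7.023), J = T − 11.8·n = (50.69, -29.40). Then |HF| = |F − H| = 58.60.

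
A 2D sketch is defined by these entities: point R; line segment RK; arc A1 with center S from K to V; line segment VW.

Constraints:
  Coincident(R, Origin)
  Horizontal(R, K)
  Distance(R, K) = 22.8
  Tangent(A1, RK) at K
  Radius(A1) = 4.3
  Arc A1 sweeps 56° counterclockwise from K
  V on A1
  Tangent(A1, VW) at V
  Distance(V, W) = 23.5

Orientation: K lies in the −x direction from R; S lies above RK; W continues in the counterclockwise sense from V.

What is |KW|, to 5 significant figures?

27.131

R is at the origin; RK is horizontal with |RK| = 22.8 and K on the −x side, so K = (-22.800, 0.0000). The tangent condition forces SK to be normal to RK, so S = K + (0, 4.3) = (-22.800, 4.3000). On A1, K sits at bearing -90° from S; a 56° counterclockwise sweep puts V at bearing -34°, so V = S + 4.3·(cos -34°, sin -34°) = (-19.235, 1.8955). Since A1 is tangent to VW there, SV ⟂ VW, so VW runs along (−sin -34°, cos -34°); with |VW| = 23.5, W = (-6.0941, 21.378). Then |KW| = |W − K| = 27.131.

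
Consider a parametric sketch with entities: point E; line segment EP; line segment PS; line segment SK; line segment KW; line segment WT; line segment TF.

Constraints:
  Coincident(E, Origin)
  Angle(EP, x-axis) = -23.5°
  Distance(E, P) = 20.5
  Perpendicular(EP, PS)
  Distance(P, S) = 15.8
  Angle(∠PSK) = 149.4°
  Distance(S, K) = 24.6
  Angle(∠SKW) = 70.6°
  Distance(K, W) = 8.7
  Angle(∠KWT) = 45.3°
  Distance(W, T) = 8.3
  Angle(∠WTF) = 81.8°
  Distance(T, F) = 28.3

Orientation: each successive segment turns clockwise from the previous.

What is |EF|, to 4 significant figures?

58.74

E is at the origin; EP runs at -23.5° with length 20.5, so P = (18.80, -8.174). EP is perpendicular to PS, so PS runs at -113.5°; with |PS| = 15.8, S = (12.50, -22.66). ∠PSK = 149.4° gives SK at -144.1° from the x-axis; with |SK| = 24.6, K = (-7.428, -37.09). ∠SKW = 70.6° gives KW at 106.5° from the x-axis; with |KW| = 8.7, W = (-9.898, -28.75). ∠KWT = 45.3° gives WT at -28.20° from the x-axis; with |WT| = 8.3, T = (-2.584, -32.67). ∠WTF = 81.8° gives TF at -126.4° from the x-axis; with |TF| = 28.3, F = (-19.38, -55.45). Then |EF| = |F − E| = 58.74.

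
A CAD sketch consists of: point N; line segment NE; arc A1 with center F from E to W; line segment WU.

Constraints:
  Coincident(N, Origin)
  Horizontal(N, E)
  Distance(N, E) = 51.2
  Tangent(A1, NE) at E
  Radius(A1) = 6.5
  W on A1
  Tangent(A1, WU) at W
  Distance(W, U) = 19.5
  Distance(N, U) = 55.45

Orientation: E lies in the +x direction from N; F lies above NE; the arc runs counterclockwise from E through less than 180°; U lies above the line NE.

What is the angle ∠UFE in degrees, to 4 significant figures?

172.5°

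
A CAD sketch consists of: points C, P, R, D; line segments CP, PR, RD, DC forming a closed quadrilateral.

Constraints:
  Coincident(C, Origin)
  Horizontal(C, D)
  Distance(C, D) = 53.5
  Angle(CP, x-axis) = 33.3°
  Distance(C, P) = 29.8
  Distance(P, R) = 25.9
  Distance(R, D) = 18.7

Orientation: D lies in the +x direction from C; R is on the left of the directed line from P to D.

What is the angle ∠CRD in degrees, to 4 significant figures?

78.52°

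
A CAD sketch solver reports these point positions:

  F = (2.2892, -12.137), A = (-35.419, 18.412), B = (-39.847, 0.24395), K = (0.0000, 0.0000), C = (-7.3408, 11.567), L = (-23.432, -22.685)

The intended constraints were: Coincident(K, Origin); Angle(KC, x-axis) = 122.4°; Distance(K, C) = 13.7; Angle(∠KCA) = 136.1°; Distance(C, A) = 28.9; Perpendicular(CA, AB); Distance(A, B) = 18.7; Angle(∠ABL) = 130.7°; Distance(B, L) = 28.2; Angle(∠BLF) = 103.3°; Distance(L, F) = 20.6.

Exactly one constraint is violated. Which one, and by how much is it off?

Distance(L, F) = 20.6 — off by 7.20.

K = (0.00, 0.00) ✓; KC at 122.4° ✓; |KC| = 13.70 ✓; ∠KCA = 136.1° ✓; |CA| = 28.90 ✓; ∠(CA, AB) = 90.00° ✓; |AB| = 18.70 ✓; ∠ABL = 130.7° ✓; |BL| = 28.20 ✓; ∠BLF = 103.3° ✓; |LF| = 27.80 ✗.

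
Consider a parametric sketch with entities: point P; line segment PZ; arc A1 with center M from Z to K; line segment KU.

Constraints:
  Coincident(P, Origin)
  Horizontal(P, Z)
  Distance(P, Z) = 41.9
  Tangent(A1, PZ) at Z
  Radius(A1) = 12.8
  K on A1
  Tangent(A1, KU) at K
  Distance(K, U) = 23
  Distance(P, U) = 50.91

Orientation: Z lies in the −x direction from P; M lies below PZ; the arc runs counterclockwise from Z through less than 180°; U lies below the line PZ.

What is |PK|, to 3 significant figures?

55.3

P is at the origin; P and Z share the same y with |PZ| = 41.9 and Z on the −x side, so Z = (-41.9, 0.00). Tangency of A1 to PZ means the radius MZ is perpendicular to PZ, so M = Z + (0, -12.8) = (-41.9, -12.8). Since MK ⟂ KU (tangency), |MU| = √(12.8² + 23.0²) = 26.3 regardless of where K sits on A1. So U lies on both circle(P, 50.91) and circle(M, 26.3); the below-PZ intersection is U = (-34.0, -37.9). K is the foot of the tangent from U: K = (-50.7, -22.1).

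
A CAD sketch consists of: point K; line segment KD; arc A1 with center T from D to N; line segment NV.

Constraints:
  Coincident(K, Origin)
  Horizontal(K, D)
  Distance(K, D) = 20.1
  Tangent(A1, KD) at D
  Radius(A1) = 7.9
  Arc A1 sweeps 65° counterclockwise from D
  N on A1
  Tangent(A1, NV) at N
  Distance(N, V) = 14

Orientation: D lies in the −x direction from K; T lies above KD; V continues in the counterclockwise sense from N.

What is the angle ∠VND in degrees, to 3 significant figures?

148°

K is at the origin; K and D share the same y with |KD| = 20.1 and D on the −x side, so D = (-20.1, 0.00). Since A1 is tangent to KD there, TD ⟂ KD, so T = D + (0, 7.9) = (-20.1, 7.90). On A1, D sits at bearing -90° from T; a 65° counterclockwise sweep puts N at bearing -25°, so N = T + 7.9·(cos -25°, sin -25°) = (-12.9, 4.56). Tangency of A1 to NV means the radius TN is perpendicular to NV, so NV runs along (−sin -25°, cos -25°); with |NV| = 14.0, V = (-7.02, 17.2). Then cos ∠VND = NV·ND / (|NV||ND|), giving 148°.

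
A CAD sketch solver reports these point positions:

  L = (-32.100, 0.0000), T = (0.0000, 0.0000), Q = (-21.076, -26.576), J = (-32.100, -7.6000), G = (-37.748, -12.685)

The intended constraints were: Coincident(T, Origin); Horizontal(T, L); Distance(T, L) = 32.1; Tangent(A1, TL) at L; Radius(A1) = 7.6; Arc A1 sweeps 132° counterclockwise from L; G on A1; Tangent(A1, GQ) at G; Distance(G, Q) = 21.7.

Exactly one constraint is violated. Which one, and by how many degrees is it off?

Tangent(A1, GQ) at G — off by 8.20°.

T = (0.00, 0.00) ✓; T.y = 0.00, L.y = 0.00 ✓; |TL| = 32.10 ✓; ∠(JL, LT) = 90.00° ✓; |JL| = 7.600 ✓; bearing(J→G) − bearing(J→L) = 132.0° ✓; |JG| = 7.600 ✓; ∠(JG, GQ) = 81.80° ✗; |GQ| = 21.70 ✓.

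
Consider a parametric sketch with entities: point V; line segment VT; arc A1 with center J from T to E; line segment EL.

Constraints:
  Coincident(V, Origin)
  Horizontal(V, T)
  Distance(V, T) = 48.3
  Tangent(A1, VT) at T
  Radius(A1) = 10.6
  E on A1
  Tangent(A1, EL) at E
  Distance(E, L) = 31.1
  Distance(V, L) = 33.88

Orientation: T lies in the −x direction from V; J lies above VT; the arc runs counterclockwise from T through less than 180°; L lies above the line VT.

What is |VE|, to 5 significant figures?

40.418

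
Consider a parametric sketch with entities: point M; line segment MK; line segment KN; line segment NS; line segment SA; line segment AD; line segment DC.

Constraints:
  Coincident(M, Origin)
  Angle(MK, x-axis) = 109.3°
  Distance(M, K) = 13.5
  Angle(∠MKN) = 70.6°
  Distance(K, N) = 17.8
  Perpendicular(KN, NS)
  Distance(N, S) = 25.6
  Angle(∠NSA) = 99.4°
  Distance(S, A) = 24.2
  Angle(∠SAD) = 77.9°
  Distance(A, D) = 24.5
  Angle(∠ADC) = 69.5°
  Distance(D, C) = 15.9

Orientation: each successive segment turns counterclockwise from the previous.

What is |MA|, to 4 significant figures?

19.86

M is at the origin; MK runs at 109.3° with length 13.5, so K = (-4.462, 12.74). ∠MKN = 70.6° gives KN at -141.3° from the x-axis; with |KN| = 17.8, N = (-18.35, 1.612). KN is perpendicular to NS, so NS runs at -51.30°; with |NS| = 25.6, S = (-2.347, -18.37). ∠NSA = 99.4° gives SA at 29.30° from the x-axis; with |SA| = 24.2, A = (18.76, -6.524). Then |MA| = |A − M| = 19.86.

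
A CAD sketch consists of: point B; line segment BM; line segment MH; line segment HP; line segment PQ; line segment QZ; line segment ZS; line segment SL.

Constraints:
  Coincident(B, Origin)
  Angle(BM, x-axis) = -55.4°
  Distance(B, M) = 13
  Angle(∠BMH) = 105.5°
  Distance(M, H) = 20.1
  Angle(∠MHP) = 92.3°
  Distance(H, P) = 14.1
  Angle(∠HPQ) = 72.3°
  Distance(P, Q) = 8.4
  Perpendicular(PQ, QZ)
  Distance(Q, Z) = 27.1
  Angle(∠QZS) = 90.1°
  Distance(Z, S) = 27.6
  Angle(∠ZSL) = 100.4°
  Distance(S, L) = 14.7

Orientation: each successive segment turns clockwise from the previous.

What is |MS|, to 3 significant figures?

46.9

PQ ⟂ QZ, so QZ runs at -55.3°; with |QZ| = 27.1, Z = (5.65, -35.0). ∠QZS = 90.1° gives ZS at -145° from the x-axis; with |ZS| = 27.6, S = (-17.0, -50.8). Then |MS| = |S − M| = 46.9.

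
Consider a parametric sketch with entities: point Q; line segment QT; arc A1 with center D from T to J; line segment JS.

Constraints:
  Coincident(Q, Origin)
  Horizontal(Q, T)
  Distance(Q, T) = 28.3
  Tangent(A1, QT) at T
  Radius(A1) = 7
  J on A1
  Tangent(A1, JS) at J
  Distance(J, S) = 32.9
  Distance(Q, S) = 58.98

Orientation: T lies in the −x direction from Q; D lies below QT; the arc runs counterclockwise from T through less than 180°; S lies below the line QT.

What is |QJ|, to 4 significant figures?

34.95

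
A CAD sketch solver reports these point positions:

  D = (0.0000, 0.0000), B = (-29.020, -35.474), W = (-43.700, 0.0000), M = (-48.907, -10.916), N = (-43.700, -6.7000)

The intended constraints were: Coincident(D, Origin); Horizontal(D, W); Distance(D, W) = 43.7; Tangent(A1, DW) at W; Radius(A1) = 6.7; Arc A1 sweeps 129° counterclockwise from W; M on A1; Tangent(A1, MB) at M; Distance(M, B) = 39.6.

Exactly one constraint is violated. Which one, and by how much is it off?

Distance(M, B) = 39.6 — off by 8.00.

D = (0.00, 0.00) ✓; D.y = 0.00, W.y = 0.00 ✓; |DW| = 43.70 ✓; ∠(NW, WD) = 90.00° ✓; |NW| = 6.700 ✓; bearing(N→M) − bearing(N→W) = 129.0° ✓; |NM| = 6.700 ✓; ∠(NM, MB) = 90.00° ✓; |MB| = 31.60 ✗.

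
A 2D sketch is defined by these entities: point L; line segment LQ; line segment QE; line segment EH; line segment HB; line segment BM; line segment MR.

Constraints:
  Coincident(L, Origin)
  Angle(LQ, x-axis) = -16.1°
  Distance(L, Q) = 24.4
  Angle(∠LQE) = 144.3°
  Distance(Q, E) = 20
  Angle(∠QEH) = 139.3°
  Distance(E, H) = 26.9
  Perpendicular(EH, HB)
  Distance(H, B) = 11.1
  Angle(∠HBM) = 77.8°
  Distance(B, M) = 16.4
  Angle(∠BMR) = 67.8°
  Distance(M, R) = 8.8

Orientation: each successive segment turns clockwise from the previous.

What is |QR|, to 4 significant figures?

33.49

L is at the origin; LQ runs at -16.1° with length 24.4, so Q = (23.44, -6.766). ∠LQE = 144.3° gives QE at -51.80° from the x-axis; with |QE| = 20.0, E = (35.81, -22.48). ∠QEH = 139.3° gives EH at -92.50° from the x-axis; with |EH| = 26.9, H = (34.64, -49.36). EH ⟂ HB, so HB runs at 177.5°; with |HB| = 11.1, B = (23.55, -48.87). ∠HBM = 77.8° gives BM at 75.30° from the x-axis; with |BM| = 16.4, M = (27.71, -33.01). ∠BMR = 67.8° gives MR at -36.90° from the x-axis; with |MR| = 8.8, R = (34.75, -38.29). Then |QR| = |R − Q| = 33.49.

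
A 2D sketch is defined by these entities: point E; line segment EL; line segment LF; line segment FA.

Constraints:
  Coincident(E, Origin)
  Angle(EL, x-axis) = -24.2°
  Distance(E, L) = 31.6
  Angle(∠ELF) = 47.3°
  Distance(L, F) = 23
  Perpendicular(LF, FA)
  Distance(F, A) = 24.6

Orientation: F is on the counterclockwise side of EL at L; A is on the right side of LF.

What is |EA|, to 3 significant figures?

47.8

∠ELF = 47.3°, so LF runs at -24.2° + (180° − 47.3°) = 108° from the x-axis; with |LF| = 23.0, F = L + 23.0·(cos 108°, sin 108°) = (21.5, 8.86). LF is perpendicular to FA; with |FA| = 24.6 on the right of LF, A = F + 24.6·(0.948, 0.317) = (44.9, 16.7). Then |EA| = |A − E| = 47.8.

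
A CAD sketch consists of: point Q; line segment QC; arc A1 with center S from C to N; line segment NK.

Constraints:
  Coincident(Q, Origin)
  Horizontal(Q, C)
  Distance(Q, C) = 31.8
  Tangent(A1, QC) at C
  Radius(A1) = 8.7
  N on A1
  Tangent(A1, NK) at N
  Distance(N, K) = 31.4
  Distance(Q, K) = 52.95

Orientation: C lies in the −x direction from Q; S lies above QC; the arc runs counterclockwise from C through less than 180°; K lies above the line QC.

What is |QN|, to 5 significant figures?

26.131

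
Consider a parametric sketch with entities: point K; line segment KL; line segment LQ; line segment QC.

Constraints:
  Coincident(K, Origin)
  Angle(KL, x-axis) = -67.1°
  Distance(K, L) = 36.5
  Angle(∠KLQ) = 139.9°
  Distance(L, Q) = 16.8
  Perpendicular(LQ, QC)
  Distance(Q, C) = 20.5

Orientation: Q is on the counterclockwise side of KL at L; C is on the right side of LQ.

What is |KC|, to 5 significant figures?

62.744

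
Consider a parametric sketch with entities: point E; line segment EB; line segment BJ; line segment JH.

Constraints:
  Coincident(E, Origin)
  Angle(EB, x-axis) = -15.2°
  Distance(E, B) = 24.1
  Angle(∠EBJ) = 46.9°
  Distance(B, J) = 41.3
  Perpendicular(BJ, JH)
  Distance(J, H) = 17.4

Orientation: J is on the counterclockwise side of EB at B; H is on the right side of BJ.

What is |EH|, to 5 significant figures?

42.912

E is at the origin; EB runs at -15.2° with length 24.1, so B = 24.1·(cos -15.2°, sin -15.2°) = (23.257, -6.3188). ∠EBJ = 46.9°, so BJ runs at -15.2° + (180° − 46.9°) = 117.90° from the x-axis; with |BJ| = 41.3, J = B + 41.3·(cos 117.90°, sin 117.90°) = (3.9314, 30.181). BJ ⟂ JH; with |JH| = 17.4 on the right of BJ, H = J + 17.4·(0.88377, 0.46793) = (19.309, 38.323). Then |EH| = |H − E| = 42.912.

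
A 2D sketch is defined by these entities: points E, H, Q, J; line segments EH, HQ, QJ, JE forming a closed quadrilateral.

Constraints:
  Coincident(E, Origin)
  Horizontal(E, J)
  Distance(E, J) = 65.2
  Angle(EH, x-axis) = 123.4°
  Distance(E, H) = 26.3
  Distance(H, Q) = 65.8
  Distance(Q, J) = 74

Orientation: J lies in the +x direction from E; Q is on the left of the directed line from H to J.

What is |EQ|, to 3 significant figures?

74.9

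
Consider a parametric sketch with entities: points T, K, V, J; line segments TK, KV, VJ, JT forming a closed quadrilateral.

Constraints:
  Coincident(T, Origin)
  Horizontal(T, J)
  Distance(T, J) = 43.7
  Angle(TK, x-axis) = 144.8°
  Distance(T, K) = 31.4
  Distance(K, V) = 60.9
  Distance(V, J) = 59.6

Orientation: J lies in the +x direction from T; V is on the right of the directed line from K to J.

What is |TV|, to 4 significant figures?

38.14

T is at the origin; TJ is horizontal with |TJ| = 43.7 and J in +x, so J = (43.7, 0). TK runs at 144.8° with |TK| = 31.4, so K = (-25.66, 18.10). V is determined by |KV| = 60.9 and |VJ| = 59.6 together: it lies at the intersection of circle(K, 60.9) and circle(J, 59.6). With |KJ| = 71.68, the foot of the radical line on KJ is 36.93 from K and the perpendicular offset is √(60.9² − 36.93²) = 48.42. Taking the right-of-KJ solution: V = (-2.149, -38.08).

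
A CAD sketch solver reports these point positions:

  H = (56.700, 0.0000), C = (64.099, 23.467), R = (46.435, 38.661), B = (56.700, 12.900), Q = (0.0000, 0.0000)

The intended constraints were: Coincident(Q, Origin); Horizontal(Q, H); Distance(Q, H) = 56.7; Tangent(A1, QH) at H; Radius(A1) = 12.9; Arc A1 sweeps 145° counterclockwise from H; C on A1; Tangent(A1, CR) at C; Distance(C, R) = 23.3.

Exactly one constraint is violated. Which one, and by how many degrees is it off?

Tangent(A1, CR) at C — off by 5.70°.

Q = (0.00, 0.00) ✓; Q.y = 0.00, H.y = 0.00 ✓; |QH| = 56.70 ✓; ∠(BH, HQ) = 90.00° ✓; |BH| = 12.90 ✓; bearing(B→C) − bearing(B→H) = 145.0° ✓; |BC| = 12.90 ✓; ∠(BC, CR) = 95.70° ✗; |CR| = 23.30 ✓.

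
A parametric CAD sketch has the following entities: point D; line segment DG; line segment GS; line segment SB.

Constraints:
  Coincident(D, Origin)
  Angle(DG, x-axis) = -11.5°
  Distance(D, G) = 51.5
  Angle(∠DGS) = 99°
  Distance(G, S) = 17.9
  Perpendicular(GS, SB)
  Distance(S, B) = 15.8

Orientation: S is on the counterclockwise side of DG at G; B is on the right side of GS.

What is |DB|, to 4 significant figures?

71.54

D is at the origin; DG runs at -11.5° with length 51.5, so G = 51.5·(cos -11.5°, sin -11.5°) = (50.47, -10.27). ∠DGS = 99.0°, so GS runs at -11.5° + (180° − 99.0°) = 69.50° from the x-axis; with |GS| = 17.9, S = G + 17.9·(cos 69.50°, sin 69.50°) = (56.73, 6.499). GS ⟂ SB; with |SB| = 15.8 on the right of GS, B = S + 15.8·(0.9367, -0.3502) = (71.53, 0.9657). Then |DB| = |B − D| = 71.54.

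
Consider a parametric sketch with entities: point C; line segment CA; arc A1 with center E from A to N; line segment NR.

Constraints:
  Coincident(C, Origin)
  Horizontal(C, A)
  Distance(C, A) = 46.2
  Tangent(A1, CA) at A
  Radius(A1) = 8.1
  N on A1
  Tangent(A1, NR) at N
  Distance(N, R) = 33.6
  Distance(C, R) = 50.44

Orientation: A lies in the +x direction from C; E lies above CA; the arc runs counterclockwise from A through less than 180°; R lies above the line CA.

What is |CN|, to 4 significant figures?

54.15

Checks: |EA| = 8.100 ✓; |EN| = 8.100 ✓; ∠(EN, NR) = 90.00° ✓; |NR| = 33.60 ✓; |CR| = 50.44 ✓.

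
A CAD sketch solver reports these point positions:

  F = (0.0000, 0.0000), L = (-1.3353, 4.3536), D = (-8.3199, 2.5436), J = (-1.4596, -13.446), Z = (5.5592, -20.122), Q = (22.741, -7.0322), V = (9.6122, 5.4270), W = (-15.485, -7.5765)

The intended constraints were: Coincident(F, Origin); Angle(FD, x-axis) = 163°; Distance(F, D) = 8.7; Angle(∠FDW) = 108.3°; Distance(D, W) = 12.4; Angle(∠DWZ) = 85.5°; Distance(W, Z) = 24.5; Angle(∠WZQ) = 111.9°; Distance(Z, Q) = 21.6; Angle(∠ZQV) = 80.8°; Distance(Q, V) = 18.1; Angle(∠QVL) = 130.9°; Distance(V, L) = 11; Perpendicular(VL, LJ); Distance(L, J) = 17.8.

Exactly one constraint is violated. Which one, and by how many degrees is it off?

Perpendicular(VL, LJ) — off by 6.00°.

F = (0.00, 0.00) ✓; FD at 163.0° ✓; |FD| = 8.700 ✓; ∠FDW = 108.3° ✓; |DW| = 12.40 ✓; ∠DWZ = 85.50° ✓; |WZ| = 24.50 ✓; ∠WZQ = 111.9° ✓; |ZQ| = 21.60 ✓; ∠ZQV = 80.80° ✓; |QV| = 18.10 ✓; ∠QVL = 130.9° ✓; |VL| = 11.00 ✓; ∠(VL, LJ) = 84.00° ✗; |LJ| = 17.80 ✓.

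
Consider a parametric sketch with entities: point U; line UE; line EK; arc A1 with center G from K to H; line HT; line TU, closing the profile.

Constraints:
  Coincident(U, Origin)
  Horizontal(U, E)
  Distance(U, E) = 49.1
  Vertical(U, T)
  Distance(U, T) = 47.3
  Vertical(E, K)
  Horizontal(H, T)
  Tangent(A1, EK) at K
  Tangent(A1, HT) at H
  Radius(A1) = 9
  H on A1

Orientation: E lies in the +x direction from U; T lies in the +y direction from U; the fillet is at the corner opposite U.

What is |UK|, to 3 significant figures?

62.3

U is at the origin; U and E share the same y with |UE| = 49.1 and E on the +x side, so E = (49.1, 0.00). UT is vertical with |UT| = 47.3 and T on the +y side, so T = (0.00, 47.3). The virtual corner opposite U is at (49.1, 47.3). Since A1 is tangent to EK there, GK ⟂ EK and A1 meets HT tangentially, so GH is at right angles to HT, with radius 9.0, so the center G sits 9.0 in from both sides at G = (40.1, 38.3). That places the tangent points at K = (49.1, 38.3) on EK and H = (40.1, 47.3) on HT. Then |UK| = |K − U| = 62.3.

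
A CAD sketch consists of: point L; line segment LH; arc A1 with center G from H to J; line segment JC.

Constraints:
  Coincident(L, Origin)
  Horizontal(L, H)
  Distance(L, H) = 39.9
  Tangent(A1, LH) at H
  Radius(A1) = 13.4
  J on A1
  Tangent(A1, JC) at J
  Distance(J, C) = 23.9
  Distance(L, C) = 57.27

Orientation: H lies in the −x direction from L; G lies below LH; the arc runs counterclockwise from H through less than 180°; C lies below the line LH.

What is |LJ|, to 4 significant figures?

55.33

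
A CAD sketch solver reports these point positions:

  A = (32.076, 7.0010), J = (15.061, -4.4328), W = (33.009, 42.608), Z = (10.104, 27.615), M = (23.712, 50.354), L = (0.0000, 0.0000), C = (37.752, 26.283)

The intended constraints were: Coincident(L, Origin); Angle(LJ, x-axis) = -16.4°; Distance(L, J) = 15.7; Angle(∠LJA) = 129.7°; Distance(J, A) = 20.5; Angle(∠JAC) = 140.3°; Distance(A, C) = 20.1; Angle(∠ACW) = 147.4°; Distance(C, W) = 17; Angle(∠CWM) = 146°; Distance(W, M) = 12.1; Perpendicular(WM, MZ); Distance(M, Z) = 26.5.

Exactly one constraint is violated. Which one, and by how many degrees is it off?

Perpendicular(WM, MZ) — off by 8.90°.

L = (0.00, 0.00) ✓; LJ at -16.40° ✓; |LJ| = 15.70 ✓; ∠LJA = 129.7° ✓; |JA| = 20.50 ✓; ∠JAC = 140.3° ✓; |AC| = 20.10 ✓; ∠ACW = 147.4° ✓; |CW| = 17.00 ✓; ∠CWM = 146.0° ✓; |WM| = 12.10 ✓; ∠(WM, MZ) = 98.90° ✗; |MZ| = 26.50 ✓.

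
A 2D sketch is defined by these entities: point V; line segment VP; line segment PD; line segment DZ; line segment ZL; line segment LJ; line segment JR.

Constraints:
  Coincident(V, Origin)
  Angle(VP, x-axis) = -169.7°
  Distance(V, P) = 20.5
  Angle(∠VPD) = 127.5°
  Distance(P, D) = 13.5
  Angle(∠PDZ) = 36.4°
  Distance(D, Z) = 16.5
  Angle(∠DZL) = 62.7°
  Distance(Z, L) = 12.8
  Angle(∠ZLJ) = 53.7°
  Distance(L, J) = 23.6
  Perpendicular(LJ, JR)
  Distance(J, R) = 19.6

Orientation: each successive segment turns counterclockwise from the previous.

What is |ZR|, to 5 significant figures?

18.518

V is at the origin; VP runs at -169.7° with length 20.5, so P = (-20.170, -3.6654). ∠VPD = 127.5° gives PD at -117.20° from the x-axis; with |PD| = 13.5, D = (-26.340, -15.673). ∠PDZ = 36.4° gives DZ at 26.400° from the x-axis; with |DZ| = 16.5, Z = (-11.561, -8.3361). ∠DZL = 62.7° gives ZL at 143.70° from the x-axis; with |ZL| = 12.8, L = (-21.877, -0.75832). ∠ZLJ = 53.7° gives LJ at -90.000° from the x-axis; with |LJ| = 23.6, J = (-21.877, -24.358). LJ ⟂ JR, so JR runs at 0.0000°; with |JR| = 19.6, R = (-2.2771, -24.358). Then |ZR| = |R − Z| = 18.518.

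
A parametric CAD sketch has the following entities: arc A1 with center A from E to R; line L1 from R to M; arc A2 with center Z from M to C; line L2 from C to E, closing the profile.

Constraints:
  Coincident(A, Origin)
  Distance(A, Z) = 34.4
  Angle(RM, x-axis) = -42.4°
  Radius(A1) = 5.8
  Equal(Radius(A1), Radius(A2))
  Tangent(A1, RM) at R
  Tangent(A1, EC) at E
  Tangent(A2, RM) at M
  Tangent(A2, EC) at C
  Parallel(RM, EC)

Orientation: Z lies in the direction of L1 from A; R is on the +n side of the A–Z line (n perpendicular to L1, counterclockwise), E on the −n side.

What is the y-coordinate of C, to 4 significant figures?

-27.48

Tangency of A1 to both parallel lines with radius 5.8 puts R and E at A ± 5.8·n: R = (3.911, 4.283), E = (-3.911, -4.283). Equal radii place M and C the same way about Z: M = Z + 5.8·n = (29.31, -18.91), C = Z − 5.8·n = (21.49, -27.48). So C.y = -27.48.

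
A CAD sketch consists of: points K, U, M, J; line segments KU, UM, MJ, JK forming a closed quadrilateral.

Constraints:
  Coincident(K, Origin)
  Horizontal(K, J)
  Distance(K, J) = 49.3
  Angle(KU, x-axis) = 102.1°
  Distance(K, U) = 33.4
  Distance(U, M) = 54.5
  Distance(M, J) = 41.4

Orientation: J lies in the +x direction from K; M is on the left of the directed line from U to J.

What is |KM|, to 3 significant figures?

62.4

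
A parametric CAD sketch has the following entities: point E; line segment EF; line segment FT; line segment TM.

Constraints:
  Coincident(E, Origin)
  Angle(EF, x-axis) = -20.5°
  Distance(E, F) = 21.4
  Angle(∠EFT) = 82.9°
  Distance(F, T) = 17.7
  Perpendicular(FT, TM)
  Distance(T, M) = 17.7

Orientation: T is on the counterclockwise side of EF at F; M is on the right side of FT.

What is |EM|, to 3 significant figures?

41.7

E is at the origin; EF runs at -20.5° with length 21.4, so F = 21.4·(cos -20.5°, sin -20.5°) = (20.0, -7.49). ∠EFT = 82.9°, so FT runs at -20.5° + (180° − 82.9°) = 76.6° from the x-axis; with |FT| = 17.7, T = F + 17.7·(cos 76.6°, sin 76.6°) = (24.1, 9.72). FT ⟂ TM; with |TM| = 17.7 on the right of FT, M = T + 17.7·(0.973, -0.232) = (41.4, 5.62). Then |EM| = |M − E| = 41.7.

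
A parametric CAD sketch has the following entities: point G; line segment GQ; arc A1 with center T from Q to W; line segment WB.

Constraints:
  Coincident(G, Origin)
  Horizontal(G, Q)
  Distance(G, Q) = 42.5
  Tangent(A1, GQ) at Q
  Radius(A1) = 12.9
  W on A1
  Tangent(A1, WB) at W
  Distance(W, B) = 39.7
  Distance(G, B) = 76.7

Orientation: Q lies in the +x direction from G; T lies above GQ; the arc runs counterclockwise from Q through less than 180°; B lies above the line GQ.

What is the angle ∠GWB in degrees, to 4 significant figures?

103.8°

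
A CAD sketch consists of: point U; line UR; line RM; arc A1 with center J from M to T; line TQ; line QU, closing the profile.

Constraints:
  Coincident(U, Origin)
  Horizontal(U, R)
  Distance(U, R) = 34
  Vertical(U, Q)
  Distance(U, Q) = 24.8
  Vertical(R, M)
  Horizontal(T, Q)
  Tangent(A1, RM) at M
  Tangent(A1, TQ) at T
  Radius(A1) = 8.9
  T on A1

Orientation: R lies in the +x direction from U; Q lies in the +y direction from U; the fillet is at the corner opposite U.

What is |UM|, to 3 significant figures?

37.5

U is at the origin; UR is horizontal with |UR| = 34.0 and R on the +x side, so R = (34.0, 0.00). UQ is vertical with |UQ| = 24.8 and Q on the +y side, so Q = (0.00, 24.8). The virtual corner opposite U is at (34.0, 24.8). A1 meets RM tangentially, so JM is at right angles to RM and the tangent condition forces JT to be normal to TQ, with radius 8.9, so the center J sits 8.9 in from both sides at J = (25.1, 15.9). That places the tangent points at M = (34.0, 15.9) on RM and T = (25.1, 24.8) on TQ. Then |UM| = |M − U| = 37.5.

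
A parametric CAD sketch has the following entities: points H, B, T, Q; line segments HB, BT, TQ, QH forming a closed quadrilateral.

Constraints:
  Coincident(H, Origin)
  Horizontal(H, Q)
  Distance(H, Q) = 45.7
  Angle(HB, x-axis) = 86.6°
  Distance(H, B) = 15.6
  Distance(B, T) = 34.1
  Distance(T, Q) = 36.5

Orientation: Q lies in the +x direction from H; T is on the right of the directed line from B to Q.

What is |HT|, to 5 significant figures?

20.877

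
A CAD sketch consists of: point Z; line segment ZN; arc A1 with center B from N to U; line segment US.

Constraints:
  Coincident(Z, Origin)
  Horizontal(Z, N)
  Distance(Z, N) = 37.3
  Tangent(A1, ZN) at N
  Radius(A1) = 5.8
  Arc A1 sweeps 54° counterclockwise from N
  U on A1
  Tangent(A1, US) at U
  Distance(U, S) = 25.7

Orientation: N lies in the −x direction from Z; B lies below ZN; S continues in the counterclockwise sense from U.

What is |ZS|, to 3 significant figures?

61.6

Z is at the origin; Z and N share the same y with |ZN| = 37.3 and N on the −x side, so N = (-37.3, 0.00). A1 meets ZN tangentially, so BN is at right angles to ZN, so B = N + (0, -5.8) = (-37.3, -5.80). On A1, N sits at bearing 90° from B; a 54° counterclockwise sweep puts U at bearing 144°, so U = B + 5.8·(cos 144°, sin 144°) = (-42.0, -2.39). The tangent condition forces BU to be normal to US, so US runs along (−sin 144°, cos 144°); with |US| = 25.7, S = (-57.1, -23.2). Then |ZS| = |S − Z| = 61.6.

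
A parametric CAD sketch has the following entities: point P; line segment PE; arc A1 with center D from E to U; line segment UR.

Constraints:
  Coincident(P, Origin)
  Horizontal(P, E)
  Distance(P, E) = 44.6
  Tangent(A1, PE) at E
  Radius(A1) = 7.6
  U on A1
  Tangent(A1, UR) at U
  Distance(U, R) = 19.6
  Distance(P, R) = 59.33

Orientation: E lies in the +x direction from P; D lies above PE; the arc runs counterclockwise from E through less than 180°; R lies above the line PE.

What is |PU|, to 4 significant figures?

52.71

P is at the origin; P and E share the same y with |PE| = 44.6 and E on the +x side, so E = (44.60, 0.000). Tangency of A1 to PE means the radius DE is perpendicular to PE, so D = E + (0, 7.6) = (44.60, 7.600). Since DU ⟂ UR (tangency), |DR| = √(7.6² + 19.6²) = 21.02 regardless of where U sits on A1. So R lies on both circle(P, 59.33) and circle(D, 21.02); the above-PE intersection is R = (52.87, 26.93). U is the foot of the tangent from R: U = (52.20, 7.340).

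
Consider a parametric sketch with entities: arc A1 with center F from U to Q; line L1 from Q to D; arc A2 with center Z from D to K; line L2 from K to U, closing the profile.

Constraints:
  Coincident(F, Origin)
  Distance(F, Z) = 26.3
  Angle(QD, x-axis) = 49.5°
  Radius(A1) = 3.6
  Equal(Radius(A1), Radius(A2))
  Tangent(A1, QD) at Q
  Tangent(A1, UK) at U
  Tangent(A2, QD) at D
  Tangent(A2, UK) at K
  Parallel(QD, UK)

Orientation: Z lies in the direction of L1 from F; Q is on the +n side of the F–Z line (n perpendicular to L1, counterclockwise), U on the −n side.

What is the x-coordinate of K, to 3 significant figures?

19.8

The slot axis is L1's direction at 49.5°, so u = (cos 49.5°, sin 49.5°) = (0.649, 0.760) and n = (−sin 49.5°, cos 49.5°) = (-0.760, 0.649). F is at the origin and Z lies 26.3 along u from F, so Z = 26.3·u = (17.1, 20.0). Tangency of A1 to both parallel lines with radius 3.6 puts Q and U at F ± 3.6·n: Q = (-2.74, 2.34), U = (2.74, -2.34). Equal radii place D and K the same way about Z: D = Z + 3.6·n = (14.3, 22.3), K = Z − 3.6·n = (19.8, 17.7). So K.x = 19.8.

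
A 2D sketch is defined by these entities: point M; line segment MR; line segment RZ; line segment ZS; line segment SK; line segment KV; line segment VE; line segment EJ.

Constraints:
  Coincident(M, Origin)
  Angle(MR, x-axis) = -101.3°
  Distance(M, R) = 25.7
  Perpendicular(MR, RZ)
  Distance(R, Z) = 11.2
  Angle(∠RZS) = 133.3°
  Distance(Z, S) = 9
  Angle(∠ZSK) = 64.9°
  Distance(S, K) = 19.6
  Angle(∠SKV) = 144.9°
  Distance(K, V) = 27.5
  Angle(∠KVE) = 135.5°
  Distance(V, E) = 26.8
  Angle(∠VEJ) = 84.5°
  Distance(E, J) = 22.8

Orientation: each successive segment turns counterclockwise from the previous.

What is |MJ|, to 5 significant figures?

56.912

M is at the origin; MR runs at -101.3° with length 25.7, so R = (-5.0358, -25.202). MR ⟂ RZ, so RZ runs at -11.300°; with |RZ| = 11.2, Z = (5.9471, -27.396). ∠RZS = 133.3° gives ZS at 35.400° from the x-axis; with |ZS| = 9.0, S = (13.283, -22.183). ∠ZSK = 64.9° gives SK at 150.50° from the x-axis; with |SK| = 19.6, K = (-3.7758, -12.531). ∠SKV = 144.9° gives KV at -174.40° from the x-axis; with |KV| = 27.5, V = (-31.145, -15.215). ∠KVE = 135.5° gives VE at -129.90° from the x-axis; with |VE| = 26.8, E = (-48.335, -35.775). ∠VEJ = 84.5° gives EJ at -34.400° from the x-axis; with |EJ| = 22.8, J = (-29.523, -48.656). Then |MJ| = |J − M| = 56.912.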